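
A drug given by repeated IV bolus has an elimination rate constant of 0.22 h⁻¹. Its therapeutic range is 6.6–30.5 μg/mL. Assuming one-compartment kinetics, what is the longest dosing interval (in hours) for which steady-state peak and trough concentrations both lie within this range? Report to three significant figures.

Between IV bolus doses, concentration decays as C = C₀·e^(−kτ), so C_peak/C_trough = e^(kτ).
τ_max = ln(C_peak/C_trough) / k = ln(30.5/6.6) / 0.2200 = 1.531 / 0.2200 = 6.959 h

6.96 h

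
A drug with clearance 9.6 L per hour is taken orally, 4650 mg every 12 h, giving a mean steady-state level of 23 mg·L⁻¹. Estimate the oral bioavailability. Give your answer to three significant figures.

F·D/τ = CL·Css at steady state → F = CL·Css·τ / D.
F = 9.6 × 23 × 12 / 4650 = 0.570

0.570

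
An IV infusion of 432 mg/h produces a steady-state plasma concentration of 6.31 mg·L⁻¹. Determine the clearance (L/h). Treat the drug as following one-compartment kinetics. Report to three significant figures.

At steady state, infusion rate = CL × Css, so CL = rate / Css.
CL = 432 / 6.31 = 68.46 L/h

68.5 L/h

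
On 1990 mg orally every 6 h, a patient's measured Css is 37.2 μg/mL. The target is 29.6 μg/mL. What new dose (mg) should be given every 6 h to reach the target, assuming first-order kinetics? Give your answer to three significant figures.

For first-order elimination, Css ∝ F·D/(CL·τ); F and CL are unchanged, so Css ∝ D/τ.
D₂ = D₁ × (Css,target / Css,current) = 1990 × 29.6/37.2 = 1583 mg

1580 mg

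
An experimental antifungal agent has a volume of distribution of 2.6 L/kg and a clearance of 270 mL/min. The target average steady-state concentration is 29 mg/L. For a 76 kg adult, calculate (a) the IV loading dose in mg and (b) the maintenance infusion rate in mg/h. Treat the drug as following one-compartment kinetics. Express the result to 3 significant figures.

Vd = 2.6 L/kg × 76 kg = 197.6 L
Loading: fill Vd to C_target → 197.6 L × 29 mg/L = 5730 mg
CL = 270 mL/min = 270 × 0.06 = 16.20 L/h
Maintenance infusion rate = CL × Css = 16.20 × 29 = 469.8 mg/h

(a) 5730 mg; (b) 470 mg/h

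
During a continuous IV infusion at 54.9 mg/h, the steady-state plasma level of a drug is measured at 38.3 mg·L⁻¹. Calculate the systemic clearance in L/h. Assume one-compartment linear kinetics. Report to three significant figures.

At steady state, infusion rate = CL × Css, so CL = rate / Css.
CL = 54.9 / 38.3 = 1.433 L/h

1.43 L/h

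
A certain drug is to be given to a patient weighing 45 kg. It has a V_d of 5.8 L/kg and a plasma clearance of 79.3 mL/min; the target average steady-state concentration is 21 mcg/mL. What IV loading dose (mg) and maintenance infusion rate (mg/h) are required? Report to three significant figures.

(a) 5480 mg; (b) 99.9 mg/h

Vd = 5.8 L/kg × 45 kg = 261.0 L
Loading dose = Vd × C = 261.0 × 21 = 5481 mg
Convert clearance: 79.3 mL/min × 60 min/h ÷ 1000 mL/L = 4.758 L/h
Maintenance infusion rate = CL × Css = 4.758 × 21 = 99.92 mg/h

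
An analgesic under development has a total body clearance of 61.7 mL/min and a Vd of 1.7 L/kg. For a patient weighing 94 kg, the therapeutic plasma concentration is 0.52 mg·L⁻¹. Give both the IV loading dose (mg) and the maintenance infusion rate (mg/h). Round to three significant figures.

(a) 83.1 mg; (b) 1.93 mg/h

Vd = 1.7 L/kg × 94 kg = 159.8 L
Loading dose = Vd × C = 159.8 × 0.52 = 83.10 mg
Convert clearance: 61.7 mL/min × 60 min/h ÷ 1000 mL/L = 3.702 L/h
Infusion rate = 3.702 L/h × 0.52 mg/L = 1.925 mg/h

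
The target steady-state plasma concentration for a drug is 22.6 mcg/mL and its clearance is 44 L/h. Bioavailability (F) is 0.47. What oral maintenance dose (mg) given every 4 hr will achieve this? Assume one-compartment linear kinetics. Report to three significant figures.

8460 mg

D = CL × Css × τ / F = 44.00 × 22.6 × 4 / 0.47 = 8463 mg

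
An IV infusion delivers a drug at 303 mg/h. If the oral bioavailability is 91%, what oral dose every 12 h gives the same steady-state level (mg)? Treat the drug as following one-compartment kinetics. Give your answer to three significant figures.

4000 mg

To maintain the same Css, the systemic dosing rate must be unchanged: F·D/τ = infusion rate.
D = rate × τ / F = 303 × 12 / 0.91 = 3996 mg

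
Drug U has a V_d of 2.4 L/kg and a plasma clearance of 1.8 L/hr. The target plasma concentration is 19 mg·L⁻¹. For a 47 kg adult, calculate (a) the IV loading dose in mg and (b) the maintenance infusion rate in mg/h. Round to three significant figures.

(a) 2140 mg; (b) 34.2 mg/h

Vd = 2.4 L/kg × 47 kg = 112.8 L
Loading: fill Vd to C_target → 112.8 L × 19 mg/L = 2143 mg
Infusion rate = 1.800 L/h × 19 mg/L = 34.20 mg/h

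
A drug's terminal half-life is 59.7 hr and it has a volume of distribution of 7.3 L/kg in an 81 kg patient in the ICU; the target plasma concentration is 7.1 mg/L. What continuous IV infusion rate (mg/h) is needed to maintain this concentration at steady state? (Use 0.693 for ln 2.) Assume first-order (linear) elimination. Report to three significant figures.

Total Vd = 7.3 × 81 = 591.3 L
CL = 0.693 × Vd / t½ = 0.693 × 591.3 / 59.7 = 6.864 L/h
Infusion rate = CL × Css = 6.864 × 7.1 = 48.73 mg/h

48.7 mg/h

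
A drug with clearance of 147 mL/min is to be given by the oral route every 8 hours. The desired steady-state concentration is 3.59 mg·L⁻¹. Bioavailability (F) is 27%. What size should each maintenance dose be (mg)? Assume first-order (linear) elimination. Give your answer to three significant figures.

CL = 147 mL/min × 60/1000 = 8.820 L/h
D = CL × Css × τ / F = 8.820 × 3.59 × 8 / 0.27 = 938.2 mg

938 mg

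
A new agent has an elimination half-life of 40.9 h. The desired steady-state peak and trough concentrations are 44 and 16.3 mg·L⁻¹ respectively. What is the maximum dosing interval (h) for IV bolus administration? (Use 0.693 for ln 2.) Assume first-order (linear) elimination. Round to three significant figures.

58.6 h

k = 0.693 / t½ = 0.693 / 40.9 = 0.01694 h⁻¹
Between IV bolus doses, concentration decays as C = C₀·e^(−kτ), so C_peak/C_trough = e^(kτ).
τ_max = ln(C_peak/C_trough) / k = ln(44/16.3) / 0.01694 = 0.9930 / 0.01694 = 58.62 h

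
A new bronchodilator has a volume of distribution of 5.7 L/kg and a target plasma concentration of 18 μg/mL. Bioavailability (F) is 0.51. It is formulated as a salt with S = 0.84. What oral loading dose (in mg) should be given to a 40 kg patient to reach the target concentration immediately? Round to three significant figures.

9580 mg

Total Vd = 5.7 × 40 = 228.0 L
LD = Vd × C / F / S = 228.0 × 18.00 / 0.51 / 0.84 = 9580 mg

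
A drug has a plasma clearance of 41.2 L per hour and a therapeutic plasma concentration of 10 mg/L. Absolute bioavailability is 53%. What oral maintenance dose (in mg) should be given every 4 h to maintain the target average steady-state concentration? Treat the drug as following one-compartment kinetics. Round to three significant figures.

3110 mg

At steady state, dose per interval replaces the amount cleared in that interval: F·D/τ = CL·Css.
D = CL × Css × τ / F = 41.20 × 10 × 4 / 0.53 = 3109 mg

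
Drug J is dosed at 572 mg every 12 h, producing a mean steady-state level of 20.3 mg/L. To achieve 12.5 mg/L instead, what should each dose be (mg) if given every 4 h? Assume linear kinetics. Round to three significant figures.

117 mg

With linear kinetics, Css is proportional to dose rate (D/τ) at fixed clearance.
D₂ = D₁ × (Css,target / Css,current) × (τ₂/τ₁) = 572 × (12.5/20.3) × (4/12) = 117.4 mg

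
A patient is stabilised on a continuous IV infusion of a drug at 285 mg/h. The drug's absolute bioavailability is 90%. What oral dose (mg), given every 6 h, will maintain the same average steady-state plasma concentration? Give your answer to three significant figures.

1900 mg

To maintain the same Css, the systemic dosing rate must be unchanged: F·D/τ = infusion rate.
D = rate × τ / F = 285 × 6 / 0.9 = 1900 mg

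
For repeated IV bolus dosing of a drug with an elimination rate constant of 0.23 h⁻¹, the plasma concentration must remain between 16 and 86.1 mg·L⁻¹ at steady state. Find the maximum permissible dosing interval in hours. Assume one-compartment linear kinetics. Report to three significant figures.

7.32 h

Between IV bolus doses, concentration decays as C = C₀·e^(−kτ), so C_peak/C_trough = e^(kτ).
τ_max = ln(C_peak/C_trough) / k = ln(86.1/16) / 0.2300 = 1.683 / 0.2300 = 7.317 h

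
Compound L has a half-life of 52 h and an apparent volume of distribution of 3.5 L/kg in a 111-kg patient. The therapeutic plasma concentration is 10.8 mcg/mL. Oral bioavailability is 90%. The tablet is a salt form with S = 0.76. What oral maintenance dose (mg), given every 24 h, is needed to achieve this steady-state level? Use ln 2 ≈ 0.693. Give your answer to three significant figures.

1960 mg

Total Vd = 3.5 × 111 = 388.5 L
k = 0.693/52 = 0.01333 h⁻¹, so CL = k·Vd = 0.01333 × 388.5 = 5.179 L/h
D = CL × Css × τ / F / S = 5.179 × 10.8 × 24 / 0.9 / 0.76 = 1963 mg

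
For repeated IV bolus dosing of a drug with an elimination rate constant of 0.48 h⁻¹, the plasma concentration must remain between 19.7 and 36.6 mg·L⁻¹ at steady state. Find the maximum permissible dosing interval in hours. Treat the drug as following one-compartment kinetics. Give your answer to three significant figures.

Between IV bolus doses, concentration decays as C = C₀·e^(−kτ), so C_peak/C_trough = e^(kτ).
τ_max = ln(C_peak/C_trough) / k = ln(36.6/19.7) / 0.4800 = 0.6194 / 0.4800 = 1.290 h

1.29 h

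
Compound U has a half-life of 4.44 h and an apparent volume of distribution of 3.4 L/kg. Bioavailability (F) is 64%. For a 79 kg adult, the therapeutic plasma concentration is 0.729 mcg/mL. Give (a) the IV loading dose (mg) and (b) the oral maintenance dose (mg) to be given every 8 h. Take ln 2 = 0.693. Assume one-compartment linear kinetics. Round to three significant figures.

Vd = 3.4 L/kg × 79 kg = 268.6 L
LD = Vd × C = 268.6 × 0.729 = 195.8 mg
CL = 0.693 × Vd / t½ = 0.693 × 268.6 / 4.44 = 41.92 L/h
D = CL × Css × τ / F = 41.92 × 0.729 × 8 / 0.64 = 382.0 mg

(a) 196 mg; (b) 382 mg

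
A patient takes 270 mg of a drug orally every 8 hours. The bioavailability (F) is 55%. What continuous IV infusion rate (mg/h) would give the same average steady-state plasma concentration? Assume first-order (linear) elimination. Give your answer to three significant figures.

Equivalent systemic input: infusion rate = F·D/τ.
Rate = 0.55 × 270 / 8 = 18.56 mg/h

18.6 mg/h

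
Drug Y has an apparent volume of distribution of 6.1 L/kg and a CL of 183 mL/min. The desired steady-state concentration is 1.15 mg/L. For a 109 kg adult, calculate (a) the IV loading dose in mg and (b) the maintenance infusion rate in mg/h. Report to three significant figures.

Vd(total) = 109 kg × 6.1 L/kg = 664.9 L
LD = Vd · C_target = 664.9 × 1.15 = 764.6 mg
Convert clearance: 183 mL/min × 60 min/h ÷ 1000 mL/L = 10.98 L/h
Maintenance: replace elimination → rate = CL × Css = 10.98 × 1.15 = 12.63 mg/h

(a) 765 mg; (b) 12.6 mg/h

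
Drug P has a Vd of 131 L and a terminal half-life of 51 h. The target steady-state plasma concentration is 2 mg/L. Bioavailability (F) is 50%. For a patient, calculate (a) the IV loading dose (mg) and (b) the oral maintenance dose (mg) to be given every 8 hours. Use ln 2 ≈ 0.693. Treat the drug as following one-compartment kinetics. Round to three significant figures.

LD = Vd × C = 131.0 × 2 = 262.0 mg
CL = 0.693 × Vd / t½ = 0.693 × 131.0 / 51 = 1.780 L/h
D = CL × Css × τ / F = 1.780 × 2 × 8 / 0.5 = 56.96 mg

(a) 262 mg; (b) 57.0 mg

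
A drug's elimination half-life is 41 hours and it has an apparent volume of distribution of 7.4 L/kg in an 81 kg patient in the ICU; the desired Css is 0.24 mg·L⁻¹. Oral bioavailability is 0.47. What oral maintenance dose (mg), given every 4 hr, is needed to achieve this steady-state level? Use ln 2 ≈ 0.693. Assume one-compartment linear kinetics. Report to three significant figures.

Vd = 7.4 L/kg × 81 kg = 599.4 L
CL = ln 2 · Vd / t½ = 0.693 × 599.4 / 41 = 10.13 L/h
D = CL × Css × τ / F = 10.13 × 0.24 × 4 / 0.47 = 20.69 mg

20.7 mg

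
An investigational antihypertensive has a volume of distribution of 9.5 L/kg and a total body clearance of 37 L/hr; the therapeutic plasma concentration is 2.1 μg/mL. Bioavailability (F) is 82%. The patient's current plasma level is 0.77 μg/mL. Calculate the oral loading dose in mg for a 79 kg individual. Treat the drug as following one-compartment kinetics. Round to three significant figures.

1220 mg

Vd = 9.5 L/kg × 79 kg = 750.5 L
LD is governed by Vd — clearance does not enter the loading-dose calculation.
Concentration deficit ΔC = 2.1 − 0.77 = 1.330 mg/L
LD = Vd × ΔC / F = 750.5 × 1.330 / 0.82 = 1217 mg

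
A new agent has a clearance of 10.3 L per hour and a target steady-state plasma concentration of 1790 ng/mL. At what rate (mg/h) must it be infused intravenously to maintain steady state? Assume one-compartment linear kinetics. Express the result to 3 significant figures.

C = 1790 ng/mL = 1.790 mg/L
Rate = CL × Css = 10.30 × 1.79 = 18.44 mg/h

18.4 mg/h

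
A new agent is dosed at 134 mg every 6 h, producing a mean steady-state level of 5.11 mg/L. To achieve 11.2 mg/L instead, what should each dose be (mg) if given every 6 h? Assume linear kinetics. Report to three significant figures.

294 mg

For first-order elimination, Css ∝ F·D/(CL·τ); F and CL are unchanged, so Css ∝ D/τ.
D₂ = D₁ × (Css,target / Css,current) = 134 × 11.2/5.11 = 293.7 mg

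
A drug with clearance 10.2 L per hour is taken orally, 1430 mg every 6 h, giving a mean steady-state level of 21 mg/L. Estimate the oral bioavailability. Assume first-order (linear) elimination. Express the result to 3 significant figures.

F·D/τ = CL·Css at steady state → F = CL·Css·τ / D.
F = 10.2 × 21 × 6 / 1430 = 0.899

0.899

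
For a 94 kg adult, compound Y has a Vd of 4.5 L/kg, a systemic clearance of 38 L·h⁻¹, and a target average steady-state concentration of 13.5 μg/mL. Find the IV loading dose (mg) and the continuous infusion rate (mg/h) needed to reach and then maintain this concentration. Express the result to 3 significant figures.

(a) 5710 mg; (b) 513 mg/h

Vd(total) = 94 kg × 4.5 L/kg = 423.0 L
Loading dose = Vd × C = 423.0 × 13.5 = 5711 mg
Maintenance infusion rate = CL × Css = 38.00 × 13.5 = 513.0 mg/h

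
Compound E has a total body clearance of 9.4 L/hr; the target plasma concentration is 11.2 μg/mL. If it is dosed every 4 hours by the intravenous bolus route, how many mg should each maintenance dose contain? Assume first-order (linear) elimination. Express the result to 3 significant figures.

421 mg

D = CL × Css × τ = 9.400 × 11.2 × 4 = 421.1 mg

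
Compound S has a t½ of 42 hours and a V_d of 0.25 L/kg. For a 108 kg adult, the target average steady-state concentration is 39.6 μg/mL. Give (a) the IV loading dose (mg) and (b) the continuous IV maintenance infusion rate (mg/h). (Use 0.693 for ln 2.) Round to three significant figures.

(a) 1070 mg; (b) 17.6 mg/h

Vd(total) = 108 kg × 0.25 L/kg = 27.00 L
LD = Vd × C = 27.00 × 39.6 = 1069 mg
CL = 0.693 × Vd / t½ = 0.693 × 27.00 / 42 = 0.4455 L/h
Infusion rate = CL × Css = 0.4455 × 39.6 = 17.64 mg/h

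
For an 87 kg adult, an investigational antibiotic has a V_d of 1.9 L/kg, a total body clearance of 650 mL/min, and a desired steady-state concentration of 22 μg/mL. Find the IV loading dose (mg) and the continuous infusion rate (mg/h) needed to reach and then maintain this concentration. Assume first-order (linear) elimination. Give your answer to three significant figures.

(a) 3640 mg; (b) 858 mg/h

Vd(total) = 87 kg × 1.9 L/kg = 165.3 L
LD = Vd · C_target = 165.3 × 22 = 3637 mg
CL = 650 mL/min × 60/1000 = 39.00 L/h
Infusion rate = 39.00 L/h × 22 mg/L = 858.0 mg/h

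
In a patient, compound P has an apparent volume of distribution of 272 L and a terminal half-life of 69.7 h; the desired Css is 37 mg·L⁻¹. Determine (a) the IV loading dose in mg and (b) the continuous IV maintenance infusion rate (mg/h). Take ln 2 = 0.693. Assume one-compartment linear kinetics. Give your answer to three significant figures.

(a) 10100 mg; (b) 100 mg/h

LD = Vd × C = 272.0 × 37 = 10060 mg
CL = 0.693 × Vd / t½ = 0.693 × 272.0 / 69.7 = 2.704 L/h
Infusion rate = CL × Css = 2.704 × 37 = 100.0 mg/h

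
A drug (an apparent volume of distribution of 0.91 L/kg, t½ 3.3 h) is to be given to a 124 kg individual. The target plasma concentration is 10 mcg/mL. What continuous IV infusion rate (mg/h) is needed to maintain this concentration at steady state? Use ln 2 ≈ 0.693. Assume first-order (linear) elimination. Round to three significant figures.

237 mg/h

Vd = 0.91 L/kg × 124 kg = 112.8 L
CL = 0.693 × Vd / t½ = 0.693 × 112.8 / 3.3 = 23.69 L/h
Infusion rate = CL × Css = 23.69 × 10 = 236.9 mg/h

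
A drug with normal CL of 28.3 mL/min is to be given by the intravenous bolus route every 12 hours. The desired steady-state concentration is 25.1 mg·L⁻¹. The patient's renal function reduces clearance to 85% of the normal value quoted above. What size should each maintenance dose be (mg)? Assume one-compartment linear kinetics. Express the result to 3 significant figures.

435 mg

Convert clearance: 28.3 mL/min × 60 min/h ÷ 1000 mL/L = 1.698 L/h
Patient clearance = 0.85 × 1.698 = 1.443 L/h
At steady state, dose per interval replaces the amount cleared in that interval: D/τ = CL·Css.
D = CL × Css × τ = 1.443 × 25.1 × 12 = 434.6 mg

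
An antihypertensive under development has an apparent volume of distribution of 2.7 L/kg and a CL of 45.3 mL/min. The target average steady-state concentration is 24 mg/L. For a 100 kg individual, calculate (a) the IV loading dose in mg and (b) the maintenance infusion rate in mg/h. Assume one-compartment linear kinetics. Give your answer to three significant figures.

Vd(total) = 100 kg × 2.7 L/kg = 270.0 L
Loading dose = Vd × C = 270.0 × 24 = 6480 mg
CL = 45.3 mL/min × 60/1000 = 2.718 L/h
Infusion rate = 2.718 L/h × 24 mg/L = 65.23 mg/h

(a) 6480 mg; (b) 65.2 mg/h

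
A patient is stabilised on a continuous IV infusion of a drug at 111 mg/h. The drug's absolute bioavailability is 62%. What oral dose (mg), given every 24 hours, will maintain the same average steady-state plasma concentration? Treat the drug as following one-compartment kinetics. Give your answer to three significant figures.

4300 mg

To maintain the same Css, the systemic dosing rate must be unchanged: F·D/τ = infusion rate.
D = rate × τ / F = 111 × 24 / 0.62 = 4297 mg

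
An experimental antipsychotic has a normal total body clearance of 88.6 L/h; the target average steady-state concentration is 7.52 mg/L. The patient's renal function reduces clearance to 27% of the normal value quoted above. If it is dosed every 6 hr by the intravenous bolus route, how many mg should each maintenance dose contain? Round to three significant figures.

Patient clearance = 0.27 × 88.60 = 23.92 L/h
D = CL × Css × τ = 23.92 × 7.52 × 6 = 1079 mg

1080 mg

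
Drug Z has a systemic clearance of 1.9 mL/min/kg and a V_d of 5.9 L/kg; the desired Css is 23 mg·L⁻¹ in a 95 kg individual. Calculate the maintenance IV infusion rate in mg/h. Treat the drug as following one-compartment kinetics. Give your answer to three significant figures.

249 mg/h

CL = 1.9 mL/min/kg × 95 kg = 180.5 mL/min = 180.5 × 60/1000 = 10.83 L/h
At steady state, infusion rate equals elimination rate: rate in = CL × Css.
Infusion rate = CL · Css = 10.83 L/h × 23 mg/L = 249.1 mg/h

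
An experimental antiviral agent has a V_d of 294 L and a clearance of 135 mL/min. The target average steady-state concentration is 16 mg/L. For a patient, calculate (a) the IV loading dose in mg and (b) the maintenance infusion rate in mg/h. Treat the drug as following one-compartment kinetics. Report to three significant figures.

LD = Vd · C_target = 294.0 × 16 = 4704 mg
CL = 135 mL/min × 60/1000 = 8.100 L/h
Maintenance: replace elimination → rate = CL × Css = 8.100 × 16 = 129.6 mg/h

(a) 4700 mg; (b) 130 mg/h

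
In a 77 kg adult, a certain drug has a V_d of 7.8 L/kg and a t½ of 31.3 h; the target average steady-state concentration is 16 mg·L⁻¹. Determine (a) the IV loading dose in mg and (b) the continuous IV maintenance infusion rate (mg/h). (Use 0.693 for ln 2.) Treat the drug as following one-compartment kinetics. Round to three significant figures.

(a) 9610 mg; (b) 213 mg/h

Vd(total) = 77 kg × 7.8 L/kg = 600.6 L
LD = Vd × C = 600.6 × 16 = 9610 mg
CL = 0.693 × Vd / t½ = 0.693 × 600.6 / 31.3 = 13.30 L/h
Infusion rate = CL × Css = 13.30 × 16 = 212.8 mg/h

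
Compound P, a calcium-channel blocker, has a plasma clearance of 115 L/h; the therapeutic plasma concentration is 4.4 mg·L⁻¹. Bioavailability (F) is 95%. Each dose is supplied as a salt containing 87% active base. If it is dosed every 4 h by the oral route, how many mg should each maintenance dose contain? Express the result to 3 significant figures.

2450 mg

At steady state, dose per interval replaces the amount cleared in that interval: F·S·D/τ = CL·Css.
D = CL × Css × τ / F / S = 115.0 × 4.4 × 4 / 0.95 / 0.87 = 2449 mg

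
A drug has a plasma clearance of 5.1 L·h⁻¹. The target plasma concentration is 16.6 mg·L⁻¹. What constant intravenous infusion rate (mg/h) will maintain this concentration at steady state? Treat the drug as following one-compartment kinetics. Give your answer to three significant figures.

84.7 mg/h

Rate = CL × Css = 5.100 × 16.6 = 84.66 mg/h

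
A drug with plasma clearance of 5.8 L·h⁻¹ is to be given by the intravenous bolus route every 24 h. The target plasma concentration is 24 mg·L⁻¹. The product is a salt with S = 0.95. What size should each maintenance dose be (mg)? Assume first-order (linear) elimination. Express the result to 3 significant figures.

3520 mg

D = CL × Css × τ / S = 5.800 × 24 × 24 / 0.95 = 3517 mg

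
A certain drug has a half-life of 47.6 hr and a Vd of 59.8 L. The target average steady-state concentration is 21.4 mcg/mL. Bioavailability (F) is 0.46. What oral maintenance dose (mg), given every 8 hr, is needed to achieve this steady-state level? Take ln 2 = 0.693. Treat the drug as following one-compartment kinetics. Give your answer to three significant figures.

k = 0.693/47.6 = 0.01456 h⁻¹, so CL = k·Vd = 0.01456 × 59.80 = 0.8707 L/h
D = CL × Css × τ / F = 0.8707 × 21.4 × 8 / 0.46 = 324.1 mg

324 mg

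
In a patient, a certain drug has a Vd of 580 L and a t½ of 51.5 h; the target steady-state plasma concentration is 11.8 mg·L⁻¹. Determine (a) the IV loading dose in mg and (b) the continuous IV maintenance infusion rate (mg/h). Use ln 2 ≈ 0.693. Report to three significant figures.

LD = Vd × C = 580.0 × 11.8 = 6844 mg
CL = 0.693 × Vd / t½ = 0.693 × 580.0 / 51.5 = 7.805 L/h
Infusion rate = CL × Css = 7.805 × 11.8 = 92.10 mg/h

(a) 6840 mg; (b) 92.1 mg/h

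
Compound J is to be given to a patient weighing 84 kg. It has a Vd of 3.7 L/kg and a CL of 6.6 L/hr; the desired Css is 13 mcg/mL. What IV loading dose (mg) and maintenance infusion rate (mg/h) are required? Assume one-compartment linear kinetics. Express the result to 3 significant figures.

(a) 4040 mg; (b) 85.8 mg/h

Vd(total) = 84 kg × 3.7 L/kg = 310.8 L
Loading: fill Vd to C_target → 310.8 L × 13 mg/L = 4040 mg
Infusion rate = 6.600 L/h × 13 mg/L = 85.80 mg/h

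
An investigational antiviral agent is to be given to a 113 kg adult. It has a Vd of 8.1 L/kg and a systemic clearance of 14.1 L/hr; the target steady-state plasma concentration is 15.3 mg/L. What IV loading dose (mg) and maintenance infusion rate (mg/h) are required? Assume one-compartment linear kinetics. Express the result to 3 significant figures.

(a) 14000 mg; (b) 216 mg/h

Total Vd = 8.1 × 113 = 915.3 L
Loading: fill Vd to C_target → 915.3 L × 15.3 mg/L = 14000 mg
Infusion rate = 14.10 L/h × 15.3 mg/L = 215.7 mg/h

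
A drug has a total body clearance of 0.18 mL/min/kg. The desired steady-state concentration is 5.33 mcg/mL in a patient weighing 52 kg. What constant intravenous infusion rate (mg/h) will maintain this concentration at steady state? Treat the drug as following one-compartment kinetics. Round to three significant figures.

2.99 mg/h

CL = 0.18 mL/min/kg × 52 kg = 9.360 mL/min = 9.360 × 60/1000 = 0.5616 L/h
R₀ = 0.5616 × 5.33 = 2.993 mg/h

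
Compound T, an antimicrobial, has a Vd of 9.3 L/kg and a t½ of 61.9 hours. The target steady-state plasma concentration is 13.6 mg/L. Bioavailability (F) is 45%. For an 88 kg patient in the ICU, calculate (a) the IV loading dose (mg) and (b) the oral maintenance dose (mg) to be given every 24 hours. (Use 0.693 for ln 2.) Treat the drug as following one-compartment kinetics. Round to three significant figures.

(a) 11100 mg; (b) 6650 mg

Vd(total) = 88 kg × 9.3 L/kg = 818.4 L
LD = Vd × C = 818.4 × 13.6 = 11130 mg
CL = 0.693 × Vd / t½ = 0.693 × 818.4 / 61.9 = 9.162 L/h
D = CL × Css × τ / F = 9.162 × 13.6 × 24 / 0.45 = 6646 mg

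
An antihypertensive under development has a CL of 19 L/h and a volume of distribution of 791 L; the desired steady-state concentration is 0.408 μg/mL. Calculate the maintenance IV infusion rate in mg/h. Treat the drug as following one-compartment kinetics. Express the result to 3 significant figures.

Maintenance depends on clearance, not Vd — rate in must match rate out.
Rate = CL × Css = 19.00 × 0.408 = 7.752 mg/h

7.75 mg/h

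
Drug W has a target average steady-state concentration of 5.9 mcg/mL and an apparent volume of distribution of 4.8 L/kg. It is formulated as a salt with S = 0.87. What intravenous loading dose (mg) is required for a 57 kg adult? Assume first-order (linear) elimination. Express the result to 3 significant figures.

Vd = 4.8 L/kg × 57 kg = 273.6 L
LD = Vd × C / S = 273.6 × 5.900 / 0.87 = 1855 mg

1860 mg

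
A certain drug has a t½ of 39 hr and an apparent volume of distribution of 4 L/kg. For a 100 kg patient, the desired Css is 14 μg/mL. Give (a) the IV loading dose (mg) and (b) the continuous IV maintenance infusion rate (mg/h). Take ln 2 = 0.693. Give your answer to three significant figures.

(a) 5600 mg; (b) 99.5 mg/h

Vd(total) = 100 kg × 4 L/kg = 400.0 L
LD = Vd × C = 400.0 × 14 = 5600 mg
CL = 0.693 × Vd / t½ = 0.693 × 400.0 / 39 = 7.108 L/h
Infusion rate = CL × Css = 7.108 × 14 = 99.51 mg/h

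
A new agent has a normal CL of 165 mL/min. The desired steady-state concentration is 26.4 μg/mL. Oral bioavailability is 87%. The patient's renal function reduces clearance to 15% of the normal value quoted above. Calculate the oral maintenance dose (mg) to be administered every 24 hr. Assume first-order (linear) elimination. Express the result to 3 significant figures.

1080 mg

Convert clearance: 165 mL/min × 60 min/h ÷ 1000 mL/L = 9.900 L/h
Patient clearance = 0.15 × 9.900 = 1.485 L/h
D = CL × Css × τ / F = 1.485 × 26.4 × 24 / 0.87 = 1081 mg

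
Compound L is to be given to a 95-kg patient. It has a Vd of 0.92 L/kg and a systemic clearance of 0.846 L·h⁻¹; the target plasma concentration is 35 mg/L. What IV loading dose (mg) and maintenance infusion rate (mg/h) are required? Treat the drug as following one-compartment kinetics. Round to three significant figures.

(a) 3060 mg; (b) 29.6 mg/h

Vd(total) = 95 kg × 0.92 L/kg = 87.40 L
Loading dose = Vd × C = 87.40 × 35 = 3059 mg
Maintenance infusion rate = CL × Css = 0.8460 × 35 = 29.61 mg/h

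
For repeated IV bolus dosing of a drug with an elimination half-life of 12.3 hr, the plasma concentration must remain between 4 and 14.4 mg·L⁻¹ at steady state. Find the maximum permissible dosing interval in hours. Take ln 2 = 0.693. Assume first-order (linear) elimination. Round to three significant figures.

22.7 h

k = 0.693 / t½ = 0.693 / 12.3 = 0.05634 h⁻¹
Between IV bolus doses, concentration decays as C = C₀·e^(−kτ), so C_peak/C_trough = e^(kτ).
τ_max = ln(C_peak/C_trough) / k = ln(14.4/4) / 0.05634 = 1.281 / 0.05634 = 22.74 h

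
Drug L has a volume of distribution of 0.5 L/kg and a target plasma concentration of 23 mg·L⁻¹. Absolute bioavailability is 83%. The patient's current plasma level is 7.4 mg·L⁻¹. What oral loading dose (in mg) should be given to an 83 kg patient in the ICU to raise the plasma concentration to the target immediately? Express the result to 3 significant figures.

Vd = 0.5 L/kg × 83 kg = 41.50 L
The loading dose fills Vd to the target concentration.
Concentration deficit ΔC = 23 − 7.4 = 15.60 mg/L
LD = Vd × ΔC / F = 41.50 × 15.60 / 0.83 = 780.0 mg

780 mg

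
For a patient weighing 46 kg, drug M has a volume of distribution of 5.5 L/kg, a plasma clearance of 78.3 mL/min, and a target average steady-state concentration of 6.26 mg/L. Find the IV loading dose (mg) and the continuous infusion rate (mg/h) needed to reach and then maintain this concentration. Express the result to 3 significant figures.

Vd(total) = 46 kg × 5.5 L/kg = 253.0 L
Loading dose = Vd × C = 253.0 × 6.26 = 1584 mg
Convert clearance: 78.3 mL/min × 60 min/h ÷ 1000 mL/L = 4.698 L/h
Infusion rate = 4.698 L/h × 6.26 mg/L = 29.41 mg/h

(a) 1580 mg; (b) 29.4 mg/h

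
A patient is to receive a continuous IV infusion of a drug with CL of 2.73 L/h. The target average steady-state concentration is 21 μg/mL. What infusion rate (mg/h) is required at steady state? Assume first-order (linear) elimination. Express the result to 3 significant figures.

At steady state, infusion rate equals elimination rate: rate in = CL × Css.
Rate = CL × Css = 2.730 × 21 = 57.33 mg/h

57.3 mg/h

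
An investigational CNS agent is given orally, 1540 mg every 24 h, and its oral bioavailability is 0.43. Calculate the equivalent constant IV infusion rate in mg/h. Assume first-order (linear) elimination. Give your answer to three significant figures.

27.6 mg/h

Equivalent systemic input: infusion rate = F·D/τ.
Rate = 0.43 × 1540 / 24 = 27.59 mg/h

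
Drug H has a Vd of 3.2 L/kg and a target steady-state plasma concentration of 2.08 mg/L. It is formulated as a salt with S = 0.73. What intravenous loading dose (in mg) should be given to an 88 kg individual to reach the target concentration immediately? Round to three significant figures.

802 mg

Total Vd = 3.2 × 88 = 281.6 L
LD = Vd × C / S = 281.6 × 2.080 / 0.73 = 802.4 mg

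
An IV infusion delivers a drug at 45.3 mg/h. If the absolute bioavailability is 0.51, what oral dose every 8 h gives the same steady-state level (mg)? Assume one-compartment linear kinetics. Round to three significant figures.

To maintain the same Css, the systemic dosing rate must be unchanged: F·D/τ = infusion rate.
D = rate × τ / F = 45.3 × 8 / 0.51 = 710.6 mg

711 mg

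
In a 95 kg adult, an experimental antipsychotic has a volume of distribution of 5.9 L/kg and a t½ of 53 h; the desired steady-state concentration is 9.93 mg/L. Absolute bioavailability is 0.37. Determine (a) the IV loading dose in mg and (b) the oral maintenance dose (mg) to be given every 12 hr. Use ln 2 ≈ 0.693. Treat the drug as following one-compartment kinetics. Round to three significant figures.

(a) 5570 mg; (b) 2360 mg

Vd(total) = 95 kg × 5.9 L/kg = 560.5 L
LD = Vd × C = 560.5 × 9.93 = 5566 mg
CL = 0.693 × Vd / t½ = 0.693 × 560.5 / 53 = 7.329 L/h
D = CL × Css × τ / F = 7.329 × 9.93 × 12 / 0.37 = 2360 mg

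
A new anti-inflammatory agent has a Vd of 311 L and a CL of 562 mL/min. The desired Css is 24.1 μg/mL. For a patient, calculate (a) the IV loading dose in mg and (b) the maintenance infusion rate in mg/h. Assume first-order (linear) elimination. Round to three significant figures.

(a) 7500 mg; (b) 813 mg/h

Loading: fill Vd to C_target → 311.0 L × 24.1 mg/L = 7495 mg
CL = 562 mL/min = 562 × 0.06 = 33.72 L/h
Maintenance infusion rate = CL × Css = 33.72 × 24.1 = 812.7 mg/h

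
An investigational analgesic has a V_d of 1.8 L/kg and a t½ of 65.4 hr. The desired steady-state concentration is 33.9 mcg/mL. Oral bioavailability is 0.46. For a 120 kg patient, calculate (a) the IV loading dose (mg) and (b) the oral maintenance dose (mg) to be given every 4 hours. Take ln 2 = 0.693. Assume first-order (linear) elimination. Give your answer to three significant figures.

Vd(total) = 120 kg × 1.8 L/kg = 216.0 L
LD = Vd × C = 216.0 × 33.9 = 7322 mg
CL = 0.693 × Vd / t½ = 0.693 × 216.0 / 65.4 = 2.289 L/h
D = CL × Css × τ / F = 2.289 × 33.9 × 4 / 0.46 = 674.8 mg

(a) 7320 mg; (b) 675 mg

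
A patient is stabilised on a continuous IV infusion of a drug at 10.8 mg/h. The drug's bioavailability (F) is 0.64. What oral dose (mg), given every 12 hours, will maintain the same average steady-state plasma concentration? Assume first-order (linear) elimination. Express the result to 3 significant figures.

To maintain the same Css, the systemic dosing rate must be unchanged: F·D/τ = infusion rate.
D = rate × τ / F = 10.8 × 12 / 0.64 = 202.5 mg

203 mg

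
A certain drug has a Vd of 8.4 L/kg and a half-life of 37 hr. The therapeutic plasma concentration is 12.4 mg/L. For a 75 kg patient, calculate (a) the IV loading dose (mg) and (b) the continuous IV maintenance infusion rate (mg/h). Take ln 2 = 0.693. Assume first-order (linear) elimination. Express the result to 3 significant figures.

Vd(total) = 75 kg × 8.4 L/kg = 630.0 L
LD = Vd × C = 630.0 × 12.4 = 7812 mg
CL = 0.693 × Vd / t½ = 0.693 × 630.0 / 37 = 11.80 L/h
Infusion rate = CL × Css = 11.80 × 12.4 = 146.3 mg/h

(a) 7810 mg; (b) 146 mg/h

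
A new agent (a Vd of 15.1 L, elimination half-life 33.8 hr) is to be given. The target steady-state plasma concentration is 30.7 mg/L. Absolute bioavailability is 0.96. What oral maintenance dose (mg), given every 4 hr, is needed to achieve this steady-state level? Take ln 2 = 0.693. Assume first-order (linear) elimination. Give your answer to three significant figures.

CL = 0.693 × Vd / t½ = 0.693 × 15.10 / 33.8 = 0.3096 L/h
D = CL × Css × τ / F = 0.3096 × 30.7 × 4 / 0.96 = 39.60 mg

39.6 mg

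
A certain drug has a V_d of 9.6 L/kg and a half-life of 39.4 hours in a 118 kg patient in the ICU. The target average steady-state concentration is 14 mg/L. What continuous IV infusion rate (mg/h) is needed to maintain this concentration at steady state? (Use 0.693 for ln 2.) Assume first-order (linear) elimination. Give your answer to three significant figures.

Total Vd = 9.6 × 118 = 1133 L
CL = 0.693 × Vd / t½ = 0.693 × 1133 / 39.4 = 19.93 L/h
Infusion rate = CL × Css = 19.93 × 14 = 279.0 mg/h

279 mg/h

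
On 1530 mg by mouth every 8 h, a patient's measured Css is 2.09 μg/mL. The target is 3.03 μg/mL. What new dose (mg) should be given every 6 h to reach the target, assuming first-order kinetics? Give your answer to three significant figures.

For first-order elimination, Css ∝ F·D/(CL·τ); F and CL are unchanged, so Css ∝ D/τ.
D₂ = D₁ × (Css,target / Css,current) × (τ₂/τ₁) = 1530 × (3.03/2.09) × (6/8) = 1664 mg

1660 mg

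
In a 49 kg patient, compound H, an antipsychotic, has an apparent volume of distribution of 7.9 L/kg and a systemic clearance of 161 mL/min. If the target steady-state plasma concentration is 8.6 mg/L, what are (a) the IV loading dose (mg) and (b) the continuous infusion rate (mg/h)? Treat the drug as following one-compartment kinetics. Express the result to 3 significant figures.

(a) 3330 mg; (b) 83.1 mg/h

Vd = 7.9 L/kg × 49 kg = 387.1 L
Loading dose = Vd × C = 387.1 × 8.6 = 3329 mg
Convert clearance: 161 mL/min × 60 min/h ÷ 1000 mL/L = 9.660 L/h
Maintenance: replace elimination → rate = CL × Css = 9.660 × 8.6 = 83.08 mg/h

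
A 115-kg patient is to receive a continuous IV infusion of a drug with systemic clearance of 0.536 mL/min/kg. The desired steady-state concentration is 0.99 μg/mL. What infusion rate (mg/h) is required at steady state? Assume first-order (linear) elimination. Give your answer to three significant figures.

CL = 0.536 mL/min/kg × 115 kg = 61.64 mL/min = 61.64 × 60/1000 = 3.698 L/h
Infusion rate = CL · Css = 3.698 L/h × 0.99 mg/L = 3.661 mg/h

3.66 mg/h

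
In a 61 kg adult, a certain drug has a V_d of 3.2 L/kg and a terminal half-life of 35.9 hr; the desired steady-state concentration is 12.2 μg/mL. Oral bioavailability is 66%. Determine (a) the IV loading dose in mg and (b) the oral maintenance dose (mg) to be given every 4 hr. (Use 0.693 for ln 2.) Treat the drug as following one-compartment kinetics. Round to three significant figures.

(a) 2380 mg; (b) 279 mg

Vd = 3.2 L/kg × 61 kg = 195.2 L
LD = Vd × C = 195.2 × 12.2 = 2381 mg
CL = 0.693 × Vd / t½ = 0.693 × 195.2 / 35.9 = 3.768 L/h
D = CL × Css × τ / F = 3.768 × 12.2 × 4 / 0.66 = 278.6 mg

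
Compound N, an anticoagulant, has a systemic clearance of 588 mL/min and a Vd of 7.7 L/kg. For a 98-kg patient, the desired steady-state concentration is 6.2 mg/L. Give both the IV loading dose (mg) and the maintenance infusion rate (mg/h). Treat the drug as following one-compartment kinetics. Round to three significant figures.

(a) 4680 mg; (b) 219 mg/h

Vd = 7.7 L/kg × 98 kg = 754.6 L
Loading: fill Vd to C_target → 754.6 L × 6.2 mg/L = 4679 mg
CL = 588 mL/min = 588 × 0.06 = 35.28 L/h
Infusion rate = 35.28 L/h × 6.2 mg/L = 218.7 mg/h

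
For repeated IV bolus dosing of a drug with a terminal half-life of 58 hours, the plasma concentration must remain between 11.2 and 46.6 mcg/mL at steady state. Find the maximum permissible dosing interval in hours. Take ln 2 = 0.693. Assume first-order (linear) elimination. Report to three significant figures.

119 h

k = 0.693 / t½ = 0.693 / 58 = 0.01195 h⁻¹
Between IV bolus doses, concentration decays as C = C₀·e^(−kτ), so C_peak/C_trough = e^(kτ).
τ_max = ln(C_peak/C_trough) / k = ln(46.6/11.2) / 0.01195 = 1.426 / 0.01195 = 119.3 h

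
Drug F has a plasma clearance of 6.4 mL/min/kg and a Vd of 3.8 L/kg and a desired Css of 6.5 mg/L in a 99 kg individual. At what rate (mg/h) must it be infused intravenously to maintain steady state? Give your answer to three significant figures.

CL = 6.4 mL/min/kg × 99 kg = 633.6 mL/min = 633.6 × 60/1000 = 38.02 L/h
R₀ = 38.02 × 6.5 = 247.1 mg/h

247 mg/h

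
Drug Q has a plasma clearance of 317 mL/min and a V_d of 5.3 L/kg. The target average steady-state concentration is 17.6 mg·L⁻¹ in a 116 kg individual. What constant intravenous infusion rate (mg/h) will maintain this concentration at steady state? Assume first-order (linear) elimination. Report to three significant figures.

CL = 317 mL/min × 60/1000 = 19.02 L/h
Rate = CL × Css = 19.02 × 17.6 = 334.8 mg/h

335 mg/h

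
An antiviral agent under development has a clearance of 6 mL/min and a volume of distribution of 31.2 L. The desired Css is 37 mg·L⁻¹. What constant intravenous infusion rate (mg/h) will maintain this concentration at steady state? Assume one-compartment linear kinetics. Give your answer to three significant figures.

CL = 6 mL/min = 6 × 0.06 = 0.3600 L/h
Vd does not affect the maintenance rate; only clearance governs steady-state input.
R₀ = 0.3600 × 37 = 13.32 mg/h

13.3 mg/h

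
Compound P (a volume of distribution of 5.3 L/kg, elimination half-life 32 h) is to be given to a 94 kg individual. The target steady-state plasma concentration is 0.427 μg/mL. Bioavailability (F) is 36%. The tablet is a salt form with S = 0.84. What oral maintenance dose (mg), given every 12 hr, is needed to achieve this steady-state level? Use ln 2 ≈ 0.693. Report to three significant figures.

Vd = 5.3 L/kg × 94 kg = 498.2 L
CL = 0.693 × Vd / t½ = 0.693 × 498.2 / 32 = 10.79 L/h
D = CL × Css × τ / F / S = 10.79 × 0.427 × 12 / 0.36 / 0.84 = 182.8 mg

183 mg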